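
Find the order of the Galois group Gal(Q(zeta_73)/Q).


|Gal(Q(zeta_73)/Q)| = phi(73)
= 72

72


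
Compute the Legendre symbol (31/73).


p = 73 is prime, so compute (31/73) with the reciprocity algorithm (Jacobi-symbol steps: pull out 2s via (2/n), flip via reciprocity, reduce):
  reciprocity: (31/73) -> +(73/31)
  reduce: (11/31)
  reciprocity: (11/31) -> -(31/11)
  reduce: (9/11)
  reciprocity: (9/11) -> +(11/9)
  reduce: (2/9)
  pull out 2: (2/9) = +1  (since 9 mod 8 = 1)
  (1/9) = 1
Product of signs = -1
(31/73) = -1

-1


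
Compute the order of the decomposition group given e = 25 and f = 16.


|D_P| = e * f
= 25 * 16
= 400

400


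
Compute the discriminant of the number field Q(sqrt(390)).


For K = Q(sqrt(d)) with d squarefree: disc(K) = d if d = 1 mod 4, and disc(K) = 4d if d = 2 or 3 mod 4.
Here d = 390, and d mod 4 = 2.
d = 2 mod 4, not 1 (O_K = Z[sqrt(d)]), so disc(K) = 4d = 4 * (390) = 1560

1560


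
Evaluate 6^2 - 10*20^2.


x^2 - d*y^2
= 6^2 - 10*20^2
= 36 - 4000
= -3964

-3964


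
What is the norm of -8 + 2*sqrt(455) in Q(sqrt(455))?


N(a + b*sqrt(d)) = a^2 - d*b^2
= (-8)^2 - (455)*(2)^2
= 64 - 1820
= -1756

-1756


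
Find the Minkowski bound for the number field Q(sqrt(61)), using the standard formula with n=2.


d = 61, d mod 4 = 1, so disc(K) = d = 61; |disc(K)| = 61
Real quadratic field, so n = 2, s = r2 = 0, r1 = 2
M = (n!/n^n) * (4/pi)^s * sqrt(|disc(K)|) = (2!/2^2) * (4/pi)^0 * sqrt(61)
= 0.5 * 1.000000 * 7.810250
= 3.9051

3.9051


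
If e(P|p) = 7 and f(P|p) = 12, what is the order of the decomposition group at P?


|D_P| = e * f
= 7 * 12
= 84

84


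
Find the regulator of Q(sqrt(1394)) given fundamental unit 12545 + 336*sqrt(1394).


epsilon = 12545 + 336*sqrt(1394)
= 25090.0000
R = ln(25090.0000)
= 10.1302

10.1302


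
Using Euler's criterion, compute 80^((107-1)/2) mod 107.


p = 107 is prime and the exponent is (p-1)/2 = 53, so by Euler's criterion 80^53 = (80/107) = +1 or -1 mod 107.
Compute by square-and-multiply:
  53 = 32 + 16 + 4 + 1 (binary 110101)
  Repeated squaring mod 107: 80^1 = 80, 80^2 = 87, 80^4 = 79, 80^8 = 35, 80^16 = 48, 80^32 = 57
  80^53 = 80^32 * 80^16 * 80^4 * 80^1 = 57 * 48 * 79 * 80 mod 107
    57 * 48 = 2736 = 61 mod 107
    61 * 79 = 4819 = 4 mod 107
    4 * 80 = 320 = 106 mod 107
  80^53 = 106 mod 107
Result 106 = p - 1 = -1 mod 107: 80 is a quadratic non-residue mod 107. As a residue in [0, p-1] the value is 106.
80^53 mod 107 = 106

106


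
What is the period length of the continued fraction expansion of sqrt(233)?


Run the CF algorithm for sqrt(233).
a_0 = floor(sqrt(233)) = 15; set m_0=0, q_0=1.
Recurrence: m' = q*a - m,  q' = (d - m'^2)/q,  a' = floor((a_0 + m')/q').
  step 1: m=15, q=8, a=3
  step 2: m=9, q=19, a=1
  step 3: m=10, q=7, a=3
  step 4: m=11, q=16, a=1
  step 5: m=5, q=13, a=1
  step 6: m=8, q=13, a=1
  step 7: m=5, q=16, a=1
  step 8: m=11, q=7, a=3
  step 9: m=10, q=19, a=1
  step 10: m=9, q=8, a=3
  step 11: m=15, q=1, a=30
a_11 = 2*a_0 = 30, so the period closes here.
sqrt(233) = [15; 3, 1, 3, 1, 1, 1, 1, 3, 1, 3, 30]
Period length = 11

11


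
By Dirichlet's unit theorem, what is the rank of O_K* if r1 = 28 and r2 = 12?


By Dirichlet's unit theorem:
rank = r1 + r2 - 1
= 28 + 12 - 1
= 39

39


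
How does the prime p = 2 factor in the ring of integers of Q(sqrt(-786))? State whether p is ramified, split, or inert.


K = Q(sqrt(-786)). Since d mod 4 = 2, disc(K) = -3144.
Check p | disc: -3144 mod 2 = 0.
p divides disc, so p ramifies: (p) = P^2 with e=2, f=1, g=1.
Therefore p is ramified.

ramified


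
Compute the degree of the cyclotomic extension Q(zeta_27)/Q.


The degree equals Euler's totient phi(27).
27 = 3^3
phi(27) = 18

18


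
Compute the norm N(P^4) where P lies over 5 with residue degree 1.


N(P^a) = p^(a*f)
= 5^(4*1)
= 5^4
= 625

625


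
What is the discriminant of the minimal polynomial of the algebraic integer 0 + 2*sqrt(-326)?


The element 0 + 2*sqrt(-326) has minimal polynomial:
x^2 + 0*x + 1304
Discriminant = (0)^2 - 4*(1304)
= 0 - 5216
= -5216

-5216


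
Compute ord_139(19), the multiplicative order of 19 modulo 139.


We want ord_139(19), the smallest k >= 1 with 19^k = 1 mod 139.
n = 139 = 139, phi(139) = 138; the order divides phi(n).
Divisors of 138: 1, 2, 3, 6, 23, 46, 69, 138
Repeated squaring mod 139: 19^1 = 19, 19^2 = 83, 19^4 = 78, 19^8 = 107, 19^16 = 51, 19^32 = 99, 19^64 = 71, 19^128 = 37
Test divisors in increasing order:
  k=1: 19^1 = 19 mod 139
  k=2: 19^2 = 83 mod 139
  k=3: 19^3 = 83 * 19 = 48 mod 139
  k=6: 19^6 = 78 * 83 = 80 mod 139
  k=23: 19^23 = 51 * 78 * 83 * 19 = 97 mod 139
  k=46: 19^46 = 99 * 107 * 78 * 83 = 96 mod 139
  k=69: 19^69 = 71 * 78 * 19 = 138 mod 139
  k=138: 19^138 = 37 * 107 * 83 = 1 mod 139  <- first divisor giving 1
Order = 138

138


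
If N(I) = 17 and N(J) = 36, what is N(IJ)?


N(IJ) = N(I) * N(J)
= 17 * 36
= 612

612


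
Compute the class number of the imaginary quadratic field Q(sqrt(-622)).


K = Q(sqrt(-622)). d mod 4 = 2, so D = disc(K) = 4d = -2488
h(K) equals the number of primitive reduced positive-definite forms (a, b, c) = a*x^2 + b*x*y + c*y^2 with b^2 - 4ac = D,
where reduced means |b| <= a <= c, with b >= 0 whenever |b| = a or a = c, and primitive means gcd(a, b, c) = 1.
Reduced forces 3a^2 <= |D| = 2488, so 1 <= a <= 28; b must have the parity of D, and c = (b^2 - D)/(4a) must be an integer >= a.
Enumerate a = 1..28, b in [-a, a]:
  a=1: (1, 0, 622)  [1]
  a=2: (2, 0, 311)  [1]
  a=3..6: none
  a=7: (7, -2, 89), (7, 2, 89)  [2]
  a=8..10: none
  a=11: (11, -8, 58), (11, 8, 58)  [2]
  a=12..13: none
  a=14: (14, -12, 47), (14, 12, 47)  [2]
  a=15..18: none
  a=19: (19, -18, 37), (19, 18, 37)  [2]
  a=20..21: none
  a=22: (22, -8, 29), (22, 8, 29)  [2]
  a=23..28: none
Total reduced forms: 1 + 1 + 2 + 2 + 2 + 2 + 2 = 12
h = 12

12


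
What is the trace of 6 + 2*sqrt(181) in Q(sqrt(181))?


Tr(a + b*sqrt(d)) = (a + b*sqrt(d)) + (a - b*sqrt(d)) = 2a
= 2 * (6)
= 12

12


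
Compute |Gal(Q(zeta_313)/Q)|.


|Gal(Q(zeta_313)/Q)| = phi(313)
= 312

312


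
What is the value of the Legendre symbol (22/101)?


p = 101 is prime, so compute (22/101) with the reciprocity algorithm (Jacobi-symbol steps: pull out 2s via (2/n), flip via reciprocity, reduce):
  pull out 2: (2/101) = -1  (since 101 mod 8 = 5)
  reciprocity: (11/101) -> +(101/11)
  reduce: (2/11)
  pull out 2: (2/11) = -1  (since 11 mod 8 = 3)
  (1/11) = 1
Product of signs = 1
(22/101) = 1

1


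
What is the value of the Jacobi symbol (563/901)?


Compute (563/901) via quadratic reciprocity:
  reciprocity: (563/901) -> +(901/563)
  reduce: (338/563)
  pull out 2: (2/563) = -1  (since 563 mod 8 = 3)
  reciprocity: (169/563) -> +(563/169)
  reduce: (56/169)
  pull out 2: (2/169) = +1  (since 169 mod 8 = 1)
  pull out 2: (2/169) = +1  (since 169 mod 8 = 1)
  pull out 2: (2/169) = +1  (since 169 mod 8 = 1)
  reciprocity: (7/169) -> +(169/7)
  reduce: (1/7)
  (1/7) = 1
Product of signs = -1

-1


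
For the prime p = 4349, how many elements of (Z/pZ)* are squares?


For prime p, the number of non-zero quadratic residues is (p-1)/2.
= (4349-1)/2
= 2174

2174


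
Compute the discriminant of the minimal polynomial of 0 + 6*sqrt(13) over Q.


The element 0 + 6*sqrt(13) has minimal polynomial:
x^2 + 0*x - 468
Discriminant = (0)^2 - 4*(-468)
= 0 + 1872
= 1872

1872


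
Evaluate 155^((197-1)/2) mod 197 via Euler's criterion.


p = 197 is prime and the exponent is (p-1)/2 = 98, so by Euler's criterion 155^98 = (155/197) = +1 or -1 mod 197.
Compute by square-and-multiply:
  98 = 64 + 32 + 2 (binary 1100010)
  Repeated squaring mod 197: 155^1 = 155, 155^2 = 188, 155^4 = 81, 155^8 = 60, 155^16 = 54, 155^32 = 158, 155^64 = 142
  155^98 = 155^64 * 155^32 * 155^2 = 142 * 158 * 188 mod 197
    142 * 158 = 22436 = 175 mod 197
    175 * 188 = 32900 = 1 mod 197
  155^98 = 1 mod 197
Result 1: 155 is a quadratic residue mod 197.
155^98 mod 197 = 1

1


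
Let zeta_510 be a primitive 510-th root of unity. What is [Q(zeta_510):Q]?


The degree equals Euler's totient phi(510).
510 = 2 * 3 * 5 * 17
phi(510) = 128

128


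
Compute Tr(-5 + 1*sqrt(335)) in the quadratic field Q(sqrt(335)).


Tr(a + b*sqrt(d)) = (a + b*sqrt(d)) + (a - b*sqrt(d)) = 2a
= 2 * (-5)
= -10

-10


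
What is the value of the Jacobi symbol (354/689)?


Compute (354/689) via quadratic reciprocity:
  pull out 2: (2/689) = +1  (since 689 mod 8 = 1)
  reciprocity: (177/689) -> +(689/177)
  reduce: (158/177)
  pull out 2: (2/177) = +1  (since 177 mod 8 = 1)
  reciprocity: (79/177) -> +(177/79)
  reduce: (19/79)
  reciprocity: (19/79) -> -(79/19)
  reduce: (3/19)
  reciprocity: (3/19) -> -(19/3)
  reduce: (1/3)
  (1/3) = 1
Product of signs = 1

1


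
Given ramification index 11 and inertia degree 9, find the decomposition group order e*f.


|D_P| = e * f
= 11 * 9
= 99

99


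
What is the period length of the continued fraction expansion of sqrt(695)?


Run the CF algorithm for sqrt(695).
a_0 = floor(sqrt(695)) = 26; set m_0=0, q_0=1.
Recurrence: m' = q*a - m,  q' = (d - m'^2)/q,  a' = floor((a_0 + m')/q').
  step 1: m=26, q=19, a=2
  step 2: m=12, q=29, a=1
  step 3: m=17, q=14, a=3
  step 4: m=25, q=5, a=10
  step 5: m=25, q=14, a=3
  step 6: m=17, q=29, a=1
  step 7: m=12, q=19, a=2
  step 8: m=26, q=1, a=52
a_8 = 2*a_0 = 52, so the period closes here.
sqrt(695) = [26; 2, 1, 3, 10, 3, 1, 2, 52]
Period length = 8

8


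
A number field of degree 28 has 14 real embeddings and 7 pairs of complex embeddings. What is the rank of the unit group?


By Dirichlet's unit theorem:
rank = r1 + r2 - 1
= 14 + 7 - 1
= 20

20


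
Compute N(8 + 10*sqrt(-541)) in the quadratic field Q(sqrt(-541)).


N(a + b*sqrt(d)) = a^2 - d*b^2
= (8)^2 - (-541)*(10)^2
= 64 + 54100
= 54164

54164


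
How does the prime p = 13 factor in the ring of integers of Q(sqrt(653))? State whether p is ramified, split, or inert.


K = Q(sqrt(653)). Since d mod 4 = 1, disc(K) = 653.
Check p | disc: 653 mod 13 = 3.
p does not divide disc. Compute Legendre symbol (d/p):
3^((13-1)/2) mod 13 = 1
(d/p) = 1, so p splits: (p) = P*P' with e=1, f=1, g=2.
Therefore p is split.

split


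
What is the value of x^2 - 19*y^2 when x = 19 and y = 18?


x^2 - d*y^2
= 19^2 - 19*18^2
= 361 - 6156
= -5795

-5795


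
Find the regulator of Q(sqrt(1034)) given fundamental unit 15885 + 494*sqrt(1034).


epsilon = 15885 + 494*sqrt(1034)
= 31770.0000
R = ln(31770.0000)
= 10.3663

10.3663


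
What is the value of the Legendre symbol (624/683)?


p = 683 is prime, so compute (624/683) with the reciprocity algorithm (Jacobi-symbol steps: pull out 2s via (2/n), flip via reciprocity, reduce):
  pull out 2: (2/683) = -1  (since 683 mod 8 = 3)
  pull out 2: (2/683) = -1  (since 683 mod 8 = 3)
  pull out 2: (2/683) = -1  (since 683 mod 8 = 3)
  pull out 2: (2/683) = -1  (since 683 mod 8 = 3)
  reciprocity: (39/683) -> -(683/39)
  reduce: (20/39)
  pull out 2: (2/39) = +1  (since 39 mod 8 = 7)
  pull out 2: (2/39) = +1  (since 39 mod 8 = 7)
  reciprocity: (5/39) -> +(39/5)
  reduce: (4/5)
  pull out 2: (2/5) = -1  (since 5 mod 8 = 5)
  pull out 2: (2/5) = -1  (since 5 mod 8 = 5)
  (1/5) = 1
Product of signs = -1
(624/683) = -1

-1


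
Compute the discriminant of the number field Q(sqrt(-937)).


For K = Q(sqrt(d)) with d squarefree: disc(K) = d if d = 1 mod 4, and disc(K) = 4d if d = 2 or 3 mod 4.
Here d = -937, and d mod 4 = 3.
d = 3 mod 4, not 1 (O_K = Z[sqrt(d)]), so disc(K) = 4d = 4 * (-937) = -3748

-3748


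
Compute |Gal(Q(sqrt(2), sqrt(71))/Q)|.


The 2 square roots of distinct primes are multiplicatively independent over Q,
so [K:Q] = 2^2 and Gal(K/Q) is isomorphic to (Z/2Z)^2.
|Gal| = 2^2 = 4

4


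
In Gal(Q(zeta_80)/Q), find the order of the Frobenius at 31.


The Frobenius at p in Gal(Q(zeta_n)/Q) = (Z/nZ)* is the class of p, so its order is ord_80(31), the smallest k >= 1 with 31^k = 1 mod 80.
n = 80 = 2^4 * 5, phi(80) = 32; the order divides phi(n).
Divisors of 32: 1, 2, 4, 8, 16, 32
Repeated squaring mod 80: 31^1 = 31, 31^2 = 1, 31^4 = 1, 31^8 = 1, 31^16 = 1, 31^32 = 1
Test divisors in increasing order:
  k=1: 31^1 = 31 mod 80
  k=2: 31^2 = 1 mod 80  <- first divisor giving 1
Order = 2

2


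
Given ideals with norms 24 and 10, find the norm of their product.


N(IJ) = N(I) * N(J)
= 24 * 10
= 240

240


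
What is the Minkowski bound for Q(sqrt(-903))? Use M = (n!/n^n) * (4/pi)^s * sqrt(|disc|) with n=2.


d = -903, d mod 4 = 1, so disc(K) = d = -903; |disc(K)| = 903
Imaginary quadratic field, so n = 2, s = r2 = 1, r1 = 0
M = (n!/n^n) * (4/pi)^s * sqrt(|disc(K)|) = (2!/2^2) * (4/pi)^1 * sqrt(903)
= 0.5 * 1.273240 * 30.049958
= 19.1304

19.1304


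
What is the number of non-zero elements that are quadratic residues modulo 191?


For prime p, the number of non-zero quadratic residues is (p-1)/2.
= (191-1)/2
= 95

95


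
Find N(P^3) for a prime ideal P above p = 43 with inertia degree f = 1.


N(P^a) = p^(a*f)
= 43^(3*1)
= 43^3
= 79507

79507


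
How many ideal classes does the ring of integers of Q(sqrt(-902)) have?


K = Q(sqrt(-902)). d mod 4 = 2, so D = disc(K) = 4d = -3608
h(K) equals the number of primitive reduced positive-definite forms (a, b, c) = a*x^2 + b*x*y + c*y^2 with b^2 - 4ac = D,
where reduced means |b| <= a <= c, with b >= 0 whenever |b| = a or a = c, and primitive means gcd(a, b, c) = 1.
Reduced forces 3a^2 <= |D| = 3608, so 1 <= a <= 34; b must have the parity of D, and c = (b^2 - D)/(4a) must be an integer >= a.
Enumerate a = 1..34, b in [-a, a]:
  a=1: (1, 0, 902)  [1]
  a=2: (2, 0, 451)  [1]
  a=3: (3, -2, 301), (3, 2, 301)  [2]
  a=4..5: none
  a=6: (6, -4, 151), (6, 4, 151)  [2]
  a=7: (7, -2, 129), (7, 2, 129)  [2]
  a=8: none
  a=9: (9, -8, 102), (9, 8, 102)  [2]
  a=10: none
  a=11: (11, 0, 82)  [1]
  a=12..13: none
  a=14: (14, -12, 67), (14, 12, 67)  [2]
  a=15..16: none
  a=17: (17, -8, 54), (17, 8, 54)  [2]
  a=18: (18, -8, 51), (18, 8, 51)  [2]
  a=19..20: none
  a=21: (21, -16, 46), (21, -2, 43), (21, 2, 43), (21, 16, 46)  [4]
  a=22: (22, 0, 41)  [1]
  a=23: (23, -16, 42), (23, 16, 42)  [2]
  a=24..26: none
  a=27: (27, -8, 34), (27, 8, 34)  [2]
  a=28..30: none
  a=31: (31, -22, 33), (31, 22, 33)  [2]
  a=32..34: none
Total reduced forms: 1 + 1 + 2 + 2 + 2 + 2 + 1 + 2 + 2 + 2 + 4 + 1 + 2 + 2 + 2 = 28
h = 28

28


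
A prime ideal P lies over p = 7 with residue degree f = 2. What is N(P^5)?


N(P^a) = p^(a*f)
= 7^(5*2)
= 7^10
= 282475249

282475249


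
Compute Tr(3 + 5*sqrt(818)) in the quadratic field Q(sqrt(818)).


Tr(a + b*sqrt(d)) = (a + b*sqrt(d)) + (a - b*sqrt(d)) = 2a
= 2 * (3)
= 6

6


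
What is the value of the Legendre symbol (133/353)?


p = 353 is prime, so compute (133/353) with the reciprocity algorithm (Jacobi-symbol steps: pull out 2s via (2/n), flip via reciprocity, reduce):
  reciprocity: (133/353) -> +(353/133)
  reduce: (87/133)
  reciprocity: (87/133) -> +(133/87)
  reduce: (46/87)
  pull out 2: (2/87) = +1  (since 87 mod 8 = 7)
  reciprocity: (23/87) -> -(87/23)
  reduce: (18/23)
  pull out 2: (2/23) = +1  (since 23 mod 8 = 7)
  reciprocity: (9/23) -> +(23/9)
  reduce: (5/9)
  reciprocity: (5/9) -> +(9/5)
  reduce: (4/5)
  pull out 2: (2/5) = -1  (since 5 mod 8 = 5)
  pull out 2: (2/5) = -1  (since 5 mod 8 = 5)
  (1/5) = 1
Product of signs = -1
(133/353) = -1

-1


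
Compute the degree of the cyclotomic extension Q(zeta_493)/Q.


The degree equals Euler's totient phi(493).
493 = 17 * 29
phi(493) = 448

448


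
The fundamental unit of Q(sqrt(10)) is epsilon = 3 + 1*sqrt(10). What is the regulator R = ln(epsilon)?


epsilon = 3 + 1*sqrt(10)
= 6.1623
R = ln(6.1623)
= 1.8184

1.8184


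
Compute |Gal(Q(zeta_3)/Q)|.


|Gal(Q(zeta_3)/Q)| = phi(3)
= 2

2


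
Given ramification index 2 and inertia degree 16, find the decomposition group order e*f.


|D_P| = e * f
= 2 * 16
= 32

32


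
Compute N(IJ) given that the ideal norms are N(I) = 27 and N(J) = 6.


N(IJ) = N(I) * N(J)
= 27 * 6
= 162

162


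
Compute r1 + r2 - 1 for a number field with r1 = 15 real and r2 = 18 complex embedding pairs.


By Dirichlet's unit theorem:
rank = r1 + r2 - 1
= 15 + 18 - 1
= 32

32


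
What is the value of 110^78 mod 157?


p = 157 is prime and the exponent is (p-1)/2 = 78, so by Euler's criterion 110^78 = (110/157) = +1 or -1 mod 157.
Compute by square-and-multiply:
  78 = 64 + 8 + 4 + 2 (binary 1001110)
  Repeated squaring mod 157: 110^1 = 110, 110^2 = 11, 110^4 = 121, 110^8 = 40, 110^16 = 30, 110^32 = 115, 110^64 = 37
  110^78 = 110^64 * 110^8 * 110^4 * 110^2 = 37 * 40 * 121 * 11 mod 157
    37 * 40 = 1480 = 67 mod 157
    67 * 121 = 8107 = 100 mod 157
    100 * 11 = 1100 = 1 mod 157
  110^78 = 1 mod 157
Result 1: 110 is a quadratic residue mod 157.
110^78 mod 157 = 1

1


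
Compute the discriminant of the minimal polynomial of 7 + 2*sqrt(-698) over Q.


The element 7 + 2*sqrt(-698) has minimal polynomial:
x^2 - 14*x + 2841
Discriminant = (-14)^2 - 4*(2841)
= 196 - 11364
= -11168

-11168


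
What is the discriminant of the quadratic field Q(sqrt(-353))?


For K = Q(sqrt(d)) with d squarefree: disc(K) = d if d = 1 mod 4, and disc(K) = 4d if d = 2 or 3 mod 4.
Here d = -353, and d mod 4 = 3.
d = 3 mod 4, not 1 (O_K = Z[sqrt(d)]), so disc(K) = 4d = 4 * (-353) = -1412

-1412


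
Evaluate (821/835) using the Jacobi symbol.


Compute (821/835) via quadratic reciprocity:
  reciprocity: (821/835) -> +(835/821)
  reduce: (14/821)
  pull out 2: (2/821) = -1  (since 821 mod 8 = 5)
  reciprocity: (7/821) -> +(821/7)
  reduce: (2/7)
  pull out 2: (2/7) = +1  (since 7 mod 8 = 7)
  (1/7) = 1
Product of signs = -1

-1


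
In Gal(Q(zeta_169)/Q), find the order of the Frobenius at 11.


The Frobenius at p in Gal(Q(zeta_n)/Q) = (Z/nZ)* is the class of p, so its order is ord_169(11), the smallest k >= 1 with 11^k = 1 mod 169.
n = 169 = 13^2, phi(169) = 156; the order divides phi(n).
Divisors of 156: 1, 2, 3, 4, 6, 12, 13, 26, 39, 52, 78, 156
Repeated squaring mod 169: 11^1 = 11, 11^2 = 121, 11^4 = 107, 11^8 = 126, 11^16 = 159, 11^32 = 100, 11^64 = 29, 11^128 = 165
Test divisors in increasing order:
  k=1: 11^1 = 11 mod 169
  k=2: 11^2 = 121 mod 169
  k=3: 11^3 = 121 * 11 = 148 mod 169
  k=4: 11^4 = 107 mod 169
  k=6: 11^6 = 107 * 121 = 103 mod 169
  k=12: 11^12 = 126 * 107 = 131 mod 169
  k=13: 11^13 = 126 * 107 * 11 = 89 mod 169
  k=26: 11^26 = 159 * 126 * 121 = 147 mod 169
  k=39: 11^39 = 100 * 107 * 121 * 11 = 70 mod 169
  k=52: 11^52 = 100 * 159 * 107 = 146 mod 169
  k=78: 11^78 = 29 * 126 * 107 * 121 = 168 mod 169
  k=156: 11^156 = 165 * 159 * 126 * 107 = 1 mod 169  <- first divisor giving 1
Order = 156

156


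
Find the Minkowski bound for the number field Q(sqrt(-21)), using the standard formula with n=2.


d = -21, d mod 4 = 3, so disc(K) = 4d = -84; |disc(K)| = 84
Imaginary quadratic field, so n = 2, s = r2 = 1, r1 = 0
M = (n!/n^n) * (4/pi)^s * sqrt(|disc(K)|) = (2!/2^2) * (4/pi)^1 * sqrt(84)
= 0.5 * 1.273240 * 9.165151
= 5.8347

5.8347


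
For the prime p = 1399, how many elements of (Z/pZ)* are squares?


For prime p, the number of non-zero quadratic residues is (p-1)/2.
= (1399-1)/2
= 699

699


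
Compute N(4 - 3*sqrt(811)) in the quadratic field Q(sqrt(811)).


N(a + b*sqrt(d)) = a^2 - d*b^2
= (4)^2 - (811)*(-3)^2
= 16 - 7299
= -7283

-7283


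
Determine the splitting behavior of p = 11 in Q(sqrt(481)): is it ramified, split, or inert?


K = Q(sqrt(481)). Since d mod 4 = 1, disc(K) = 481.
Check p | disc: 481 mod 11 = 8.
p does not divide disc. Compute Legendre symbol (d/p):
8^((11-1)/2) mod 11 = -1
(d/p) = -1, so p is inert: (p) stays prime with e=1, f=2, g=1.
Therefore p is inert.

inert


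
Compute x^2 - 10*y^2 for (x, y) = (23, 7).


x^2 - d*y^2
= 23^2 - 10*7^2
= 529 - 490
= 39

39


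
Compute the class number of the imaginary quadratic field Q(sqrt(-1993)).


K = Q(sqrt(-1993)). d mod 4 = 3, so D = disc(K) = 4d = -7972
h(K) equals the number of primitive reduced positive-definite forms (a, b, c) = a*x^2 + b*x*y + c*y^2 with b^2 - 4ac = D,
where reduced means |b| <= a <= c, with b >= 0 whenever |b| = a or a = c, and primitive means gcd(a, b, c) = 1.
Reduced forces 3a^2 <= |D| = 7972, so 1 <= a <= 51; b must have the parity of D, and c = (b^2 - D)/(4a) must be an integer >= a.
Enumerate a = 1..51, b in [-a, a]:
  a=1: (1, 0, 1993)  [1]
  a=2: (2, 2, 997)  [1]
  a=3..6: none
  a=7: (7, -6, 286), (7, 6, 286)  [2]
  a=8..10: none
  a=11: (11, -6, 182), (11, 6, 182)  [2]
  a=12: none
  a=13: (13, -6, 154), (13, 6, 154)  [2]
  a=14: (14, -6, 143), (14, 6, 143)  [2]
  a=15..16: none
  a=17: (17, -16, 121), (17, 16, 121)  [2]
  a=18..21: none
  a=22: (22, -6, 91), (22, 6, 91)  [2]
  a=23: (23, -20, 91), (23, 20, 91)  [2]
  a=24..25: none
  a=26: (26, -6, 77), (26, 6, 77)  [2]
  a=27..33: none
  a=34: (34, -18, 61), (34, 18, 61)  [2]
  a=35..40: none
  a=41: (41, -8, 49), (41, 8, 49)  [2]
  a=42..45: none
  a=46: (46, -26, 47), (46, 26, 47)  [2]
  a=47..51: none
Total reduced forms: 1 + 1 + 2 + 2 + 2 + 2 + 2 + 2 + 2 + 2 + 2 + 2 + 2 = 24
h = 24

24


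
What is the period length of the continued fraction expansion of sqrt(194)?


Run the CF algorithm for sqrt(194).
a_0 = floor(sqrt(194)) = 13; set m_0=0, q_0=1.
Recurrence: m' = q*a - m,  q' = (d - m'^2)/q,  a' = floor((a_0 + m')/q').
  step 1: m=13, q=25, a=1
  step 2: m=12, q=2, a=12
  step 3: m=12, q=25, a=1
  step 4: m=13, q=1, a=26
a_4 = 2*a_0 = 26, so the period closes here.
sqrt(194) = [13; 1, 12, 1, 26]
Period length = 4

4


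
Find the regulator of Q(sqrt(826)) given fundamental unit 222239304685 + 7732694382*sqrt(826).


epsilon = 222239304685 + 7732694382*sqrt(826)
= 4.4448e+11
R = ln(4.4448e+11)
= 26.8202

26.8202


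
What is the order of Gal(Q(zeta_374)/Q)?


|Gal(Q(zeta_374)/Q)| = phi(374)
= 160

160


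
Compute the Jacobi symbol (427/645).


Compute (427/645) via quadratic reciprocity:
  reciprocity: (427/645) -> +(645/427)
  reduce: (218/427)
  pull out 2: (2/427) = -1  (since 427 mod 8 = 3)
  reciprocity: (109/427) -> +(427/109)
  reduce: (100/109)
  pull out 2: (2/109) = -1  (since 109 mod 8 = 5)
  pull out 2: (2/109) = -1  (since 109 mod 8 = 5)
  reciprocity: (25/109) -> +(109/25)
  reduce: (9/25)
  reciprocity: (9/25) -> +(25/9)
  reduce: (7/9)
  reciprocity: (7/9) -> +(9/7)
  reduce: (2/7)
  pull out 2: (2/7) = +1  (since 7 mod 8 = 7)
  (1/7) = 1
Product of signs = -1

-1


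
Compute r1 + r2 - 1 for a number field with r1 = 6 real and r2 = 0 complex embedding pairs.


By Dirichlet's unit theorem:
rank = r1 + r2 - 1
= 6 + 0 - 1
= 5

5


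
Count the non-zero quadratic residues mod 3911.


For prime p, the number of non-zero quadratic residues is (p-1)/2.
= (3911-1)/2
= 1955

1955


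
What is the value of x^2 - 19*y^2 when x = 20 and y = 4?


x^2 - d*y^2
= 20^2 - 19*4^2
= 400 - 304
= 96

96


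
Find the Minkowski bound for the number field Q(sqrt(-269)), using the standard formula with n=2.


d = -269, d mod 4 = 3, so disc(K) = 4d = -1076; |disc(K)| = 1076
Imaginary quadratic field, so n = 2, s = r2 = 1, r1 = 0
M = (n!/n^n) * (4/pi)^s * sqrt(|disc(K)|) = (2!/2^2) * (4/pi)^1 * sqrt(1076)
= 0.5 * 1.273240 * 32.802439
= 20.8827

20.8827


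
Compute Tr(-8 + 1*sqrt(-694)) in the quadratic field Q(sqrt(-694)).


Tr(a + b*sqrt(d)) = (a + b*sqrt(d)) + (a - b*sqrt(d)) = 2a
= 2 * (-8)
= -16

-16


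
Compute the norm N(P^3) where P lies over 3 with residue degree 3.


N(P^a) = p^(a*f)
= 3^(3*3)
= 3^9
= 19683

19683


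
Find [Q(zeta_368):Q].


The degree equals Euler's totient phi(368).
368 = 2^4 * 23
phi(368) = 176

176


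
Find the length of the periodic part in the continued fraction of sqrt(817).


Run the CF algorithm for sqrt(817).
a_0 = floor(sqrt(817)) = 28; set m_0=0, q_0=1.
Recurrence: m' = q*a - m,  q' = (d - m'^2)/q,  a' = floor((a_0 + m')/q').
  step 1: m=28, q=33, a=1
  step 2: m=5, q=24, a=1
  step 3: m=19, q=19, a=2
  step 4: m=19, q=24, a=1
  step 5: m=5, q=33, a=1
  step 6: m=28, q=1, a=56
a_6 = 2*a_0 = 56, so the period closes here.
sqrt(817) = [28; 1, 1, 2, 1, 1, 56]
Period length = 6

6


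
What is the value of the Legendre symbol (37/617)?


p = 617 is prime, so compute (37/617) with the reciprocity algorithm (Jacobi-symbol steps: pull out 2s via (2/n), flip via reciprocity, reduce):
  reciprocity: (37/617) -> +(617/37)
  reduce: (25/37)
  reciprocity: (25/37) -> +(37/25)
  reduce: (12/25)
  pull out 2: (2/25) = +1  (since 25 mod 8 = 1)
  pull out 2: (2/25) = +1  (since 25 mod 8 = 1)
  reciprocity: (3/25) -> +(25/3)
  reduce: (1/3)
  (1/3) = 1
Product of signs = 1
(37/617) = 1

1


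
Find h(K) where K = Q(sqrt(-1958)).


K = Q(sqrt(-1958)). d mod 4 = 2, so D = disc(K) = 4d = -7832
h(K) equals the number of primitive reduced positive-definite forms (a, b, c) = a*x^2 + b*x*y + c*y^2 with b^2 - 4ac = D,
where reduced means |b| <= a <= c, with b >= 0 whenever |b| = a or a = c, and primitive means gcd(a, b, c) = 1.
Reduced forces 3a^2 <= |D| = 7832, so 1 <= a <= 51; b must have the parity of D, and c = (b^2 - D)/(4a) must be an integer >= a.
Enumerate a = 1..51, b in [-a, a]:
  a=1: (1, 0, 1958)  [1]
  a=2: (2, 0, 979)  [1]
  a=3: (3, -2, 653), (3, 2, 653)  [2]
  a=4..5: none
  a=6: (6, -4, 327), (6, 4, 327)  [2]
  a=7: (7, -6, 281), (7, 6, 281)  [2]
  a=8: none
  a=9: (9, -4, 218), (9, 4, 218)  [2]
  a=10: none
  a=11: (11, 0, 178)  [1]
  a=12..13: none
  a=14: (14, -8, 141), (14, 8, 141)  [2]
  a=15..17: none
  a=18: (18, -4, 109), (18, 4, 109)  [2]
  a=19..20: none
  a=21: (21, -20, 98), (21, -8, 94), (21, 8, 94), (21, 20, 98)  [4]
  a=22: (22, 0, 89)  [1]
  a=23..26: none
  a=27: (27, -22, 77), (27, 22, 77)  [2]
  a=28..32: none
  a=33: (33, -22, 63), (33, 22, 63)  [2]
  a=34..36: none
  a=37: (37, -30, 59), (37, 30, 59)  [2]
  a=38..40: none
  a=41: (41, -32, 54), (41, 32, 54)  [2]
  a=42: (42, -20, 49), (42, -8, 47), (42, 8, 47), (42, 20, 49)  [4]
  a=43..51: none
Total reduced forms: 1 + 1 + 2 + 2 + 2 + 2 + 1 + 2 + 2 + 4 + 1 + 2 + 2 + 2 + 2 + 4 = 32
h = 32

32


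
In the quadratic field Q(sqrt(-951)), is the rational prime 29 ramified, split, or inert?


K = Q(sqrt(-951)). Since d mod 4 = 1, disc(K) = -951.
Check p | disc: -951 mod 29 = 6.
p does not divide disc. Compute Legendre symbol (d/p):
6^((29-1)/2) mod 29 = 1
(d/p) = 1, so p splits: (p) = P*P' with e=1, f=1, g=2.
Therefore p is split.

split


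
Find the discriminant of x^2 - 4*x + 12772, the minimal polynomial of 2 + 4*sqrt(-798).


The element 2 + 4*sqrt(-798) has minimal polynomial:
x^2 - 4*x + 12772
Discriminant = (-4)^2 - 4*(12772)
= 16 - 51088
= -51072

-51072


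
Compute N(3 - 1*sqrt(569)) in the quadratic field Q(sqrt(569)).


N(a + b*sqrt(d)) = a^2 - d*b^2
= (3)^2 - (569)*(-1)^2
= 9 - 569
= -560

-560


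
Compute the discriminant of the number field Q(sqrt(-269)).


For K = Q(sqrt(d)) with d squarefree: disc(K) = d if d = 1 mod 4, and disc(K) = 4d if d = 2 or 3 mod 4.
Here d = -269, and d mod 4 = 3.
d = 3 mod 4, not 1 (O_K = Z[sqrt(d)]), so disc(K) = 4d = 4 * (-269) = -1076

-1076


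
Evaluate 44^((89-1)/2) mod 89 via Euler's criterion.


p = 89 is prime and the exponent is (p-1)/2 = 44, so by Euler's criterion 44^44 = (44/89) = +1 or -1 mod 89.
Compute by square-and-multiply:
  44 = 32 + 8 + 4 (binary 101100)
  Repeated squaring mod 89: 44^1 = 44, 44^2 = 67, 44^4 = 39, 44^8 = 8, 44^16 = 64, 44^32 = 2
  44^44 = 44^32 * 44^8 * 44^4 = 2 * 8 * 39 mod 89
    2 * 8 = 16 = 16 mod 89
    16 * 39 = 624 = 1 mod 89
  44^44 = 1 mod 89
Result 1: 44 is a quadratic residue mod 89.
44^44 mod 89 = 1

1


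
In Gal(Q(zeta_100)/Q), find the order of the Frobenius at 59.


The Frobenius at p in Gal(Q(zeta_n)/Q) = (Z/nZ)* is the class of p, so its order is ord_100(59), the smallest k >= 1 with 59^k = 1 mod 100.
n = 100 = 2^2 * 5^2, phi(100) = 40; the order divides phi(n).
Divisors of 40: 1, 2, 4, 5, 8, 10, 20, 40
Repeated squaring mod 100: 59^1 = 59, 59^2 = 81, 59^4 = 61, 59^8 = 21, 59^16 = 41, 59^32 = 81
Test divisors in increasing order:
  k=1: 59^1 = 59 mod 100
  k=2: 59^2 = 81 mod 100
  k=4: 59^4 = 61 mod 100
  k=5: 59^5 = 61 * 59 = 99 mod 100
  k=8: 59^8 = 21 mod 100
  k=10: 59^10 = 21 * 81 = 1 mod 100  <- first divisor giving 1
Order = 10

10


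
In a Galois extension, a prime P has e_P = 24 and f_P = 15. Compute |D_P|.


|D_P| = e * f
= 24 * 15
= 360

360


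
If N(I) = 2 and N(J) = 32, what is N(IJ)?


N(IJ) = N(I) * N(J)
= 2 * 32
= 64

64


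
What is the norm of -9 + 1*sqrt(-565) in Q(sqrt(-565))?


N(a + b*sqrt(d)) = a^2 - d*b^2
= (-9)^2 - (-565)*(1)^2
= 81 + 565
= 646

646


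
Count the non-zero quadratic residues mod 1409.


For prime p, the number of non-zero quadratic residues is (p-1)/2.
= (1409-1)/2
= 704

704


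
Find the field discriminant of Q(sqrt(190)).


For K = Q(sqrt(d)) with d squarefree: disc(K) = d if d = 1 mod 4, and disc(K) = 4d if d = 2 or 3 mod 4.
Here d = 190, and d mod 4 = 2.
d = 2 mod 4, not 1 (O_K = Z[sqrt(d)]), so disc(K) = 4d = 4 * (190) = 760

760


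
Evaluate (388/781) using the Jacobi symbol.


Compute (388/781) via quadratic reciprocity:
  pull out 2: (2/781) = -1  (since 781 mod 8 = 5)
  pull out 2: (2/781) = -1  (since 781 mod 8 = 5)
  reciprocity: (97/781) -> +(781/97)
  reduce: (5/97)
  reciprocity: (5/97) -> +(97/5)
  reduce: (2/5)
  pull out 2: (2/5) = -1  (since 5 mod 8 = 5)
  (1/5) = 1
Product of signs = -1

-1


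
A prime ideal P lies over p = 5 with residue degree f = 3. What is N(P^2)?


N(P^a) = p^(a*f)
= 5^(2*3)
= 5^6
= 15625

15625


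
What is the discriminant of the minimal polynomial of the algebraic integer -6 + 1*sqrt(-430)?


The element -6 + 1*sqrt(-430) has minimal polynomial:
x^2 + 12*x + 466
Discriminant = (12)^2 - 4*(466)
= 144 - 1864
= -1720

-1720


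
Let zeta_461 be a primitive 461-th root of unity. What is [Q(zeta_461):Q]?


The degree equals Euler's totient phi(461).
461 = 461
phi(461) = 460

460


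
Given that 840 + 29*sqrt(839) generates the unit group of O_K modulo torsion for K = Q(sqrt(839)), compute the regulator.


epsilon = 840 + 29*sqrt(839)
= 1679.9994
R = ln(1679.9994)
= 7.4265

7.4265


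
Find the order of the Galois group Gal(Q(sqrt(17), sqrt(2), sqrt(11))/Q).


The 3 square roots of distinct primes are multiplicatively independent over Q,
so [K:Q] = 2^3 and Gal(K/Q) is isomorphic to (Z/2Z)^3.
|Gal| = 2^3 = 8

8


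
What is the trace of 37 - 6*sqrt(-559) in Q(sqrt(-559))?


Tr(a + b*sqrt(d)) = (a + b*sqrt(d)) + (a - b*sqrt(d)) = 2a
= 2 * (37)
= 74

74


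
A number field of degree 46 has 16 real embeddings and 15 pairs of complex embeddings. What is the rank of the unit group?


By Dirichlet's unit theorem:
rank = r1 + r2 - 1
= 16 + 15 - 1
= 30

30


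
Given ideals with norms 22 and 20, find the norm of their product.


N(IJ) = N(I) * N(J)
= 22 * 20
= 440

440


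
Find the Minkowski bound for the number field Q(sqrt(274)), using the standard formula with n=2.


d = 274, d mod 4 = 2, so disc(K) = 4d = 1096; |disc(K)| = 1096
Real quadratic field, so n = 2, s = r2 = 0, r1 = 2
M = (n!/n^n) * (4/pi)^s * sqrt(|disc(K)|) = (2!/2^2) * (4/pi)^0 * sqrt(1096)
= 0.5 * 1.000000 * 33.105891
= 16.5529

16.5529


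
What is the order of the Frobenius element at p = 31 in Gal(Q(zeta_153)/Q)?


The Frobenius at p in Gal(Q(zeta_n)/Q) = (Z/nZ)* is the class of p, so its order is ord_153(31), the smallest k >= 1 with 31^k = 1 mod 153.
n = 153 = 3^2 * 17, phi(153) = 96; the order divides phi(n).
Divisors of 96: 1, 2, 3, 4, 6, 8, 12, 16, 24, 32, 48, 96
Repeated squaring mod 153: 31^1 = 31, 31^2 = 43, 31^4 = 13, 31^8 = 16, 31^16 = 103, 31^32 = 52, 31^64 = 103
Test divisors in increasing order:
  k=1: 31^1 = 31 mod 153
  k=2: 31^2 = 43 mod 153
  k=3: 31^3 = 43 * 31 = 109 mod 153
  k=4: 31^4 = 13 mod 153
  k=6: 31^6 = 13 * 43 = 100 mod 153
  k=8: 31^8 = 16 mod 153
  k=12: 31^12 = 16 * 13 = 55 mod 153
  k=16: 31^16 = 103 mod 153
  k=24: 31^24 = 103 * 16 = 118 mod 153
  k=32: 31^32 = 52 mod 153
  k=48: 31^48 = 52 * 103 = 1 mod 153  <- first divisor giving 1
Order = 48

48


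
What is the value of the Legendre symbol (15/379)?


p = 379 is prime, so compute (15/379) with the reciprocity algorithm (Jacobi-symbol steps: pull out 2s via (2/n), flip via reciprocity, reduce):
  reciprocity: (15/379) -> -(379/15)
  reduce: (4/15)
  pull out 2: (2/15) = +1  (since 15 mod 8 = 7)
  pull out 2: (2/15) = +1  (since 15 mod 8 = 7)
  (1/15) = 1
Product of signs = -1
(15/379) = -1

-1


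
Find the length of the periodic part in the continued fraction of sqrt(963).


Run the CF algorithm for sqrt(963).
a_0 = floor(sqrt(963)) = 31; set m_0=0, q_0=1.
Recurrence: m' = q*a - m,  q' = (d - m'^2)/q,  a' = floor((a_0 + m')/q').
  step 1: m=31, q=2, a=31
  step 2: m=31, q=1, a=62
a_2 = 2*a_0 = 62, so the period closes here.
sqrt(963) = [31; 31, 62]
Period length = 2

2


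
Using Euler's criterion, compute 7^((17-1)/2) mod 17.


p = 17 is prime and the exponent is (p-1)/2 = 8, so by Euler's criterion 7^8 = (7/17) = +1 or -1 mod 17.
Compute by square-and-multiply:
  8 = 8 (binary 1000)
  Repeated squaring mod 17: 7^1 = 7, 7^2 = 15, 7^4 = 4, 7^8 = 16
  7^8 = 16 mod 17
Result 16 = p - 1 = -1 mod 17: 7 is a quadratic non-residue mod 17. As a residue in [0, p-1] the value is 16.
7^8 mod 17 = 16

16


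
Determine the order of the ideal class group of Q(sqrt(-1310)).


K = Q(sqrt(-1310)). d mod 4 = 2, so D = disc(K) = 4d = -5240
h(K) equals the number of primitive reduced positive-definite forms (a, b, c) = a*x^2 + b*x*y + c*y^2 with b^2 - 4ac = D,
where reduced means |b| <= a <= c, with b >= 0 whenever |b| = a or a = c, and primitive means gcd(a, b, c) = 1.
Reduced forces 3a^2 <= |D| = 5240, so 1 <= a <= 41; b must have the parity of D, and c = (b^2 - D)/(4a) must be an integer >= a.
Enumerate a = 1..41, b in [-a, a]:
  a=1: (1, 0, 1310)  [1]
  a=2: (2, 0, 655)  [1]
  a=3: (3, -2, 437), (3, 2, 437)  [2]
  a=4: none
  a=5: (5, 0, 262)  [1]
  a=6: (6, -4, 219), (6, 4, 219)  [2]
  a=7..8: none
  a=9: (9, -4, 146), (9, 4, 146)  [2]
  a=10: (10, 0, 131)  [1]
  a=11..12: none
  a=13: (13, -8, 102), (13, 8, 102)  [2]
  a=14: none
  a=15: (15, -10, 89), (15, 10, 89)  [2]
  a=16: none
  a=17: (17, -8, 78), (17, 8, 78)  [2]
  a=18: (18, -4, 73), (18, 4, 73)  [2]
  a=19: (19, -2, 69), (19, 2, 69)  [2]
  a=20..22: none
  a=23: (23, -2, 57), (23, 2, 57)  [2]
  a=24..25: none
  a=26: (26, -8, 51), (26, 8, 51)  [2]
  a=27: (27, -22, 53), (27, 22, 53)  [2]
  a=28: none
  a=29: (29, -26, 51), (29, 26, 51)  [2]
  a=30: (30, -20, 47), (30, 20, 47)  [2]
  a=31..33: none
  a=34: (34, -8, 39), (34, 8, 39)  [2]
  a=35..37: none
  a=38: (38, -36, 43), (38, 36, 43)  [2]
  a=39: (39, -34, 41), (39, 34, 41)  [2]
  a=40..41: none
Total reduced forms: 1 + 1 + 2 + 1 + 2 + 2 + 1 + 2 + 2 + 2 + 2 + 2 + 2 + 2 + 2 + 2 + 2 + 2 + 2 + 2 = 36
h = 36

36


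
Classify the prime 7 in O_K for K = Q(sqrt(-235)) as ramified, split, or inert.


K = Q(sqrt(-235)). Since d mod 4 = 1, disc(K) = -235.
Check p | disc: -235 mod 7 = 3.
p does not divide disc. Compute Legendre symbol (d/p):
3^((7-1)/2) mod 7 = -1
(d/p) = -1, so p is inert: (p) stays prime with e=1, f=2, g=1.
Therefore p is inert.

inert


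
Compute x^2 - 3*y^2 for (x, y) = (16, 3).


x^2 - d*y^2
= 16^2 - 3*3^2
= 256 - 27
= 229

229


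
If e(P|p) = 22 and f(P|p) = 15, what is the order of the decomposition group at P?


|D_P| = e * f
= 22 * 15
= 330

330


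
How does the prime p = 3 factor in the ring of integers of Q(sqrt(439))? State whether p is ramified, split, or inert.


K = Q(sqrt(439)). Since d mod 4 = 3, disc(K) = 1756.
Check p | disc: 1756 mod 3 = 1.
p does not divide disc. Compute Legendre symbol (d/p):
1^((3-1)/2) mod 3 = 1
(d/p) = 1, so p splits: (p) = P*P' with e=1, f=1, g=2.
Therefore p is split.

split


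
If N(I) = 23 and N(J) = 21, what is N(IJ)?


N(IJ) = N(I) * N(J)
= 23 * 21
= 483

483


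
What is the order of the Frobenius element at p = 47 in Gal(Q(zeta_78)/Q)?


The Frobenius at p in Gal(Q(zeta_n)/Q) = (Z/nZ)* is the class of p, so its order is ord_78(47), the smallest k >= 1 with 47^k = 1 mod 78.
n = 78 = 2 * 3 * 13, phi(78) = 24; the order divides phi(n).
Divisors of 24: 1, 2, 3, 4, 6, 8, 12, 24
Repeated squaring mod 78: 47^1 = 47, 47^2 = 25, 47^4 = 1, 47^8 = 1, 47^16 = 1
Test divisors in increasing order:
  k=1: 47^1 = 47 mod 78
  k=2: 47^2 = 25 mod 78
  k=3: 47^3 = 25 * 47 = 5 mod 78
  k=4: 47^4 = 1 mod 78  <- first divisor giving 1
Order = 4

4


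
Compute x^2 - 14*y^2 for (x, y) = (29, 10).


x^2 - d*y^2
= 29^2 - 14*10^2
= 841 - 1400
= -559

-559


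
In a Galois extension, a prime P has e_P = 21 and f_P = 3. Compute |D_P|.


|D_P| = e * f
= 21 * 3
= 63

63


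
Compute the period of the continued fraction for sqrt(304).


Run the CF algorithm for sqrt(304).
a_0 = floor(sqrt(304)) = 17; set m_0=0, q_0=1.
Recurrence: m' = q*a - m,  q' = (d - m'^2)/q,  a' = floor((a_0 + m')/q').
  step 1: m=17, q=15, a=2
  step 2: m=13, q=9, a=3
  step 3: m=14, q=12, a=2
  step 4: m=10, q=17, a=1
  step 5: m=7, q=15, a=1
  step 6: m=8, q=16, a=1
  step 7: m=8, q=15, a=1
  step 8: m=7, q=17, a=1
  step 9: m=10, q=12, a=2
  step 10: m=14, q=9, a=3
  step 11: m=13, q=15, a=2
  step 12: m=17, q=1, a=34
a_12 = 2*a_0 = 34, so the period closes here.
sqrt(304) = [17; 2, 3, 2, 1, 1, 1, 1, 1, 2, 3, 2, 34]
Period length = 12

12


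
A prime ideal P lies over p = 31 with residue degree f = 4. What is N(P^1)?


N(P^a) = p^(a*f)
= 31^(1*4)
= 31^4
= 923521

923521


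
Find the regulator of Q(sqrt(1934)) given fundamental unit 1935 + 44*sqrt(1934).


epsilon = 1935 + 44*sqrt(1934)
= 3869.9997
R = ln(3869.9997)
= 8.2610

8.2610


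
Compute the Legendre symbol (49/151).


p = 151 is prime, so compute (49/151) with the reciprocity algorithm (Jacobi-symbol steps: pull out 2s via (2/n), flip via reciprocity, reduce):
  reciprocity: (49/151) -> +(151/49)
  reduce: (4/49)
  pull out 2: (2/49) = +1  (since 49 mod 8 = 1)
  pull out 2: (2/49) = +1  (since 49 mod 8 = 1)
  (1/49) = 1
Product of signs = 1
(49/151) = 1

1


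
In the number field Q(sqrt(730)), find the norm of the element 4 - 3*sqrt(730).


N(a + b*sqrt(d)) = a^2 - d*b^2
= (4)^2 - (730)*(-3)^2
= 16 - 6570
= -6554

-6554


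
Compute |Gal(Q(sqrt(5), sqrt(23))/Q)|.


The 2 square roots of distinct primes are multiplicatively independent over Q,
so [K:Q] = 2^2 and Gal(K/Q) is isomorphic to (Z/2Z)^2.
|Gal| = 2^2 = 4

4


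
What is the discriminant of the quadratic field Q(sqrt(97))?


For K = Q(sqrt(d)) with d squarefree: disc(K) = d if d = 1 mod 4, and disc(K) = 4d if d = 2 or 3 mod 4.
Here d = 97, and d mod 4 = 1.
d = 1 mod 4 (O_K = Z[(1+sqrt(d))/2]), so disc(K) = d = 97

97


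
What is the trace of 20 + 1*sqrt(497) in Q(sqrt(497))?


Tr(a + b*sqrt(d)) = (a + b*sqrt(d)) + (a - b*sqrt(d)) = 2a
= 2 * (20)
= 40

40


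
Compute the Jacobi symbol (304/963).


Compute (304/963) via quadratic reciprocity:
  pull out 2: (2/963) = -1  (since 963 mod 8 = 3)
  pull out 2: (2/963) = -1  (since 963 mod 8 = 3)
  pull out 2: (2/963) = -1  (since 963 mod 8 = 3)
  pull out 2: (2/963) = -1  (since 963 mod 8 = 3)
  reciprocity: (19/963) -> -(963/19)
  reduce: (13/19)
  reciprocity: (13/19) -> +(19/13)
  reduce: (6/13)
  pull out 2: (2/13) = -1  (since 13 mod 8 = 5)
  reciprocity: (3/13) -> +(13/3)
  reduce: (1/3)
  (1/3) = 1
Product of signs = 1

1


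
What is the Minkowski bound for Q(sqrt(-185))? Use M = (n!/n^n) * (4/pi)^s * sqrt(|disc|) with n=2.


d = -185, d mod 4 = 3, so disc(K) = 4d = -740; |disc(K)| = 740
Imaginary quadratic field, so n = 2, s = r2 = 1, r1 = 0
M = (n!/n^n) * (4/pi)^s * sqrt(|disc(K)|) = (2!/2^2) * (4/pi)^1 * sqrt(740)
= 0.5 * 1.273240 * 27.202941
= 17.3179

17.3179


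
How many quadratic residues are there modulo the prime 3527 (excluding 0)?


For prime p, the number of non-zero quadratic residues is (p-1)/2.
= (3527-1)/2
= 1763

1763
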